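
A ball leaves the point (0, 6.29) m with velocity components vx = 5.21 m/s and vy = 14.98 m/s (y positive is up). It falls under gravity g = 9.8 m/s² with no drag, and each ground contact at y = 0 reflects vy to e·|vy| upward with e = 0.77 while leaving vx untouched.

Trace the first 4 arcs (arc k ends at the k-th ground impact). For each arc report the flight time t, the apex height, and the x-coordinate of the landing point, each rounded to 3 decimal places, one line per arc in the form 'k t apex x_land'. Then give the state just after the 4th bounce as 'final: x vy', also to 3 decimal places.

Arc 1: start y=6.290, vy=14.980 → t=3.431, apex=17.739, x_land=17.877, impact vy=-18.646
  bounce: vy ← 0.77·18.646 = 14.358
Arc 2: start y=0.000, vy=14.358 → t=2.930, apex=10.517, x_land=33.143, impact vy=-14.358
  bounce: vy ← 0.77·14.358 = 11.055
Arc 3: start y=0.000, vy=11.055 → t=2.256, apex=6.236, x_land=44.898, impact vy=-11.055
  bounce: vy ← 0.77·11.055 = 8.513
Arc 4: start y=0.000, vy=8.513 → t=1.737, apex=3.697, x_land=53.949, impact vy=-8.513
  bounce: vy ← 0.77·8.513 = 6.555

1 3.431 17.739 17.877
2 2.930 10.517 33.143
3 2.256 6.236 44.898
4 1.737 3.697 53.949
final: 53.949 6.555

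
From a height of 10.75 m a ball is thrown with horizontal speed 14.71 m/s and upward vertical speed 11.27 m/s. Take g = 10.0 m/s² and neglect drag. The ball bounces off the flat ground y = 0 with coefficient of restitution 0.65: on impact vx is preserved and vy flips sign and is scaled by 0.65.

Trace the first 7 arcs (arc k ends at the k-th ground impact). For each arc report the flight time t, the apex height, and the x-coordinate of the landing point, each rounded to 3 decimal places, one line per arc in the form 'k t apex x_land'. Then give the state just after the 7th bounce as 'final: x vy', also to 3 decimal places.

1 2.976 17.101 43.782
2 2.404 7.225 79.148
3 1.563 3.053 102.135
4 1.016 1.290 117.077
5 0.660 0.545 126.789
6 0.429 0.230 133.102
7 0.279 0.097 137.205
final: 137.205 0.907

Arc 1: start y=10.750, vy=11.270 → t=2.976, apex=17.101, x_land=43.782, impact vy=-18.494
  bounce: vy ← 0.65·18.494 = 12.021
Arc 2: start y=0.000, vy=12.021 → t=2.404, apex=7.225, x_land=79.148, impact vy=-12.021
  bounce: vy ← 0.65·12.021 = 7.814
Arc 3: start y=0.000, vy=7.814 → t=1.563, apex=3.053, x_land=102.135, impact vy=-7.814
  bounce: vy ← 0.65·7.814 = 5.079
Arc 4: start y=0.000, vy=5.079 → t=1.016, apex=1.290, x_land=117.077, impact vy=-5.079
  bounce: vy ← 0.65·5.079 = 3.301
Arc 5: start y=0.000, vy=3.301 → t=0.660, apex=0.545, x_land=126.789, impact vy=-3.301
  bounce: vy ← 0.65·3.301 = 2.146
Arc 6: start y=0.000, vy=2.146 → t=0.429, apex=0.230, x_land=133.102, impact vy=-2.146
  bounce: vy ← 0.65·2.146 = 1.395
Arc 7: start y=0.000, vy=1.395 → t=0.279, apex=0.097, x_land=137.205, impact vy=-1.395
  bounce: vy ← 0.65·1.395 = 0.907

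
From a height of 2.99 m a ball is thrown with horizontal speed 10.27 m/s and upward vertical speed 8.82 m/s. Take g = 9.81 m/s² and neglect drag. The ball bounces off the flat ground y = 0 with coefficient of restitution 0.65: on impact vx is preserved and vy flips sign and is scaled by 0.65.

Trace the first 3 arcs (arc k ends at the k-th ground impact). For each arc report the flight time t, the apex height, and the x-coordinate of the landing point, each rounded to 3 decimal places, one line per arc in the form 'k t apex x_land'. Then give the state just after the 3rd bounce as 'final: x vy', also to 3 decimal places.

Arc 1: start y=2.990, vy=8.820 → t=2.090, apex=6.955, x_land=21.463, impact vy=-11.681
  bounce: vy ← 0.65·11.681 = 7.593
Arc 2: start y=0.000, vy=7.593 → t=1.548, apex=2.938, x_land=37.361, impact vy=-7.593
  bounce: vy ← 0.65·7.593 = 4.935
Arc 3: start y=0.000, vy=4.935 → t=1.006, apex=1.242, x_land=47.694, impact vy=-4.935
  bounce: vy ← 0.65·4.935 = 3.208

1 2.090 6.955 21.463
2 1.548 2.938 37.361
3 1.006 1.242 47.694
final: 47.694 3.208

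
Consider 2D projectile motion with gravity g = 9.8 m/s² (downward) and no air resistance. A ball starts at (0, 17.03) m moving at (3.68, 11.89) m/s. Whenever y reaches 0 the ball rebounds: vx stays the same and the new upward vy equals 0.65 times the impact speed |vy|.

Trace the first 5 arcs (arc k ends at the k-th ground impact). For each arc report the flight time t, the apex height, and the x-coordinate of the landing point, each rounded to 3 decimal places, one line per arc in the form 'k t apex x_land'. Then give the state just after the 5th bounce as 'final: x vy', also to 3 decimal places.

1 3.438 24.243 12.650
2 2.892 10.243 23.291
3 1.880 4.328 30.208
4 1.222 1.828 34.704
5 0.794 0.772 37.626
final: 37.626 2.529

Arc 1: start y=17.030, vy=11.890 → t=3.438, apex=24.243, x_land=12.650, impact vy=-21.798
  bounce: vy ← 0.65·21.798 = 14.169
Arc 2: start y=0.000, vy=14.169 → t=2.892, apex=10.243, x_land=23.291, impact vy=-14.169
  bounce: vy ← 0.65·14.169 = 9.210
Arc 3: start y=0.000, vy=9.210 → t=1.880, apex=4.328, x_land=30.208, impact vy=-9.210
  bounce: vy ← 0.65·9.210 = 5.986
Arc 4: start y=0.000, vy=5.986 → t=1.222, apex=1.828, x_land=34.704, impact vy=-5.986
  bounce: vy ← 0.65·5.986 = 3.891
Arc 5: start y=0.000, vy=3.891 → t=0.794, apex=0.772, x_land=37.626, impact vy=-3.891
  bounce: vy ← 0.65·3.891 = 2.529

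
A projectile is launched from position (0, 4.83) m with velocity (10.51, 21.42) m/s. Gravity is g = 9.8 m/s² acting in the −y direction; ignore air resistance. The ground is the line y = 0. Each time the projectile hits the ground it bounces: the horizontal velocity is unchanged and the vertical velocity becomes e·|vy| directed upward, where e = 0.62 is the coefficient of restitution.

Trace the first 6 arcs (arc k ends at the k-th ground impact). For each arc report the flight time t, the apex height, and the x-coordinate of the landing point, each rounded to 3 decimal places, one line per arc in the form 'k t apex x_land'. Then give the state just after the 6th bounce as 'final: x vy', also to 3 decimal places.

1 4.586 28.239 48.203
2 2.977 10.855 79.489
3 1.846 4.173 98.886
4 1.144 1.604 110.912
5 0.709 0.617 118.369
6 0.440 0.237 122.992
final: 122.992 1.336

Arc 1: start y=4.830, vy=21.420 → t=4.586, apex=28.239, x_land=48.203, impact vy=-23.526
  bounce: vy ← 0.62·23.526 = 14.586
Arc 2: start y=0.000, vy=14.586 → t=2.977, apex=10.855, x_land=79.489, impact vy=-14.586
  bounce: vy ← 0.62·14.586 = 9.043
Arc 3: start y=0.000, vy=9.043 → t=1.846, apex=4.173, x_land=98.886, impact vy=-9.043
  bounce: vy ← 0.62·9.043 = 5.607
Arc 4: start y=0.000, vy=5.607 → t=1.144, apex=1.604, x_land=110.912, impact vy=-5.607
  bounce: vy ← 0.62·5.607 = 3.476
Arc 5: start y=0.000, vy=3.476 → t=0.709, apex=0.617, x_land=118.369, impact vy=-3.476
  bounce: vy ← 0.62·3.476 = 2.155
Arc 6: start y=0.000, vy=2.155 → t=0.440, apex=0.237, x_land=122.992, impact vy=-2.155
  bounce: vy ← 0.62·2.155 = 1.336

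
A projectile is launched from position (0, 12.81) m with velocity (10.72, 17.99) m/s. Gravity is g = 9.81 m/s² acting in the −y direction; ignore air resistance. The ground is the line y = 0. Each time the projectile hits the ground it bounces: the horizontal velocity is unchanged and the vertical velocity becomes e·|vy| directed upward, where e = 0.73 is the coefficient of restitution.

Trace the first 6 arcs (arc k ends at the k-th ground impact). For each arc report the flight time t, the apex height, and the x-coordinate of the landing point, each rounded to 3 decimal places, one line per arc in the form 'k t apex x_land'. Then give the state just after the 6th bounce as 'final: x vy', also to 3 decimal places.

Arc 1: start y=12.810, vy=17.990 → t=4.278, apex=29.305, x_land=45.862, impact vy=-23.979
  bounce: vy ← 0.73·23.979 = 17.504
Arc 2: start y=0.000, vy=17.504 → t=3.569, apex=15.617, x_land=84.118, impact vy=-17.504
  bounce: vy ← 0.73·17.504 = 12.778
Arc 3: start y=0.000, vy=12.778 → t=2.605, apex=8.322, x_land=112.045, impact vy=-12.778
  bounce: vy ← 0.73·12.778 = 9.328
Arc 4: start y=0.000, vy=9.328 → t=1.902, apex=4.435, x_land=132.432, impact vy=-9.328
  bounce: vy ← 0.73·9.328 = 6.809
Arc 5: start y=0.000, vy=6.809 → t=1.388, apex=2.363, x_land=147.314, impact vy=-6.809
  bounce: vy ← 0.73·6.809 = 4.971
Arc 6: start y=0.000, vy=4.971 → t=1.013, apex=1.259, x_land=158.178, impact vy=-4.971
  bounce: vy ← 0.73·4.971 = 3.629

1 4.278 29.305 45.862
2 3.569 15.617 84.118
3 2.605 8.322 112.045
4 1.902 4.435 132.432
5 1.388 2.363 147.314
6 1.013 1.259 158.178
final: 158.178 3.629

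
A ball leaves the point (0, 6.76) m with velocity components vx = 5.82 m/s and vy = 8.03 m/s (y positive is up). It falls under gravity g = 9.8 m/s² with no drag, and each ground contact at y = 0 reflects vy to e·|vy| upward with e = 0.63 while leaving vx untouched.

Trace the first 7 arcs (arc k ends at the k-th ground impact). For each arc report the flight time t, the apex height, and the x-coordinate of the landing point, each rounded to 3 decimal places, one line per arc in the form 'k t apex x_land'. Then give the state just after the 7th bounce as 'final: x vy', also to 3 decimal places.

Arc 1: start y=6.760, vy=8.030 → t=2.252, apex=10.050, x_land=13.104, impact vy=-14.035
  bounce: vy ← 0.63·14.035 = 8.842
Arc 2: start y=0.000, vy=8.842 → t=1.804, apex=3.989, x_land=23.606, impact vy=-8.842
  bounce: vy ← 0.63·8.842 = 5.570
Arc 3: start y=0.000, vy=5.570 → t=1.137, apex=1.583, x_land=30.222, impact vy=-5.570
  bounce: vy ← 0.63·5.570 = 3.509
Arc 4: start y=0.000, vy=3.509 → t=0.716, apex=0.628, x_land=34.390, impact vy=-3.509
  bounce: vy ← 0.63·3.509 = 2.211
Arc 5: start y=0.000, vy=2.211 → t=0.451, apex=0.249, x_land=37.016, impact vy=-2.211
  bounce: vy ← 0.63·2.211 = 1.393
Arc 6: start y=0.000, vy=1.393 → t=0.284, apex=0.099, x_land=38.671, impact vy=-1.393
  bounce: vy ← 0.63·1.393 = 0.878
Arc 7: start y=0.000, vy=0.878 → t=0.179, apex=0.039, x_land=39.713, impact vy=-0.878
  bounce: vy ← 0.63·0.878 = 0.553

1 2.252 10.050 13.104
2 1.804 3.989 23.606
3 1.137 1.583 30.222
4 0.716 0.628 34.390
5 0.451 0.249 37.016
6 0.284 0.099 38.671
7 0.179 0.039 39.713
final: 39.713 0.553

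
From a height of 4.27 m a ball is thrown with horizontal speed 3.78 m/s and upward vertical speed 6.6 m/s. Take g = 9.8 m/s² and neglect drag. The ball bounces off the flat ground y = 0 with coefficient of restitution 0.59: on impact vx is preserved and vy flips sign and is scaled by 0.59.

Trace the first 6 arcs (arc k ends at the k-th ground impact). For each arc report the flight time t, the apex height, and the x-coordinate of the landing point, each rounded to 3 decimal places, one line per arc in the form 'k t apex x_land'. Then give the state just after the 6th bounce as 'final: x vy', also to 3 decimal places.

Arc 1: start y=4.270, vy=6.600 → t=1.825, apex=6.492, x_land=6.897, impact vy=-11.281
  bounce: vy ← 0.59·11.281 = 6.656
Arc 2: start y=0.000, vy=6.656 → t=1.358, apex=2.260, x_land=12.031, impact vy=-6.656
  bounce: vy ← 0.59·6.656 = 3.927
Arc 3: start y=0.000, vy=3.927 → t=0.801, apex=0.787, x_land=15.060, impact vy=-3.927
  bounce: vy ← 0.59·3.927 = 2.317
Arc 4: start y=0.000, vy=2.317 → t=0.473, apex=0.274, x_land=16.848, impact vy=-2.317
  bounce: vy ← 0.59·2.317 = 1.367
Arc 5: start y=0.000, vy=1.367 → t=0.279, apex=0.095, x_land=17.902, impact vy=-1.367
  bounce: vy ← 0.59·1.367 = 0.806
Arc 6: start y=0.000, vy=0.806 → t=0.165, apex=0.033, x_land=18.524, impact vy=-0.806
  bounce: vy ← 0.59·0.806 = 0.476

1 1.825 6.492 6.897
2 1.358 2.260 12.031
3 0.801 0.787 15.060
4 0.473 0.274 16.848
5 0.279 0.095 17.902
6 0.165 0.033 18.524
final: 18.524 0.476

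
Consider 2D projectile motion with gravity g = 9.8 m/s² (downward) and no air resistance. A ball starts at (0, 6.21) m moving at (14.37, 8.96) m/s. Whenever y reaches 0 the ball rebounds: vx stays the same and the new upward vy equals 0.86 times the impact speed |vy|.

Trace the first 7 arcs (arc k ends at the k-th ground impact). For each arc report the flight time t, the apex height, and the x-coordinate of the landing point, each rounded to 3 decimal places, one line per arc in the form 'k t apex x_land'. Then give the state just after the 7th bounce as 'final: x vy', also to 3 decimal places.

1 2.365 10.306 33.979
2 2.494 7.622 69.824
3 2.145 5.637 100.651
4 1.845 4.169 127.162
5 1.587 3.084 149.962
6 1.364 2.281 169.569
7 1.173 1.687 186.432
final: 186.432 4.945

Arc 1: start y=6.210, vy=8.960 → t=2.365, apex=10.306, x_land=33.979, impact vy=-14.213
  bounce: vy ← 0.86·14.213 = 12.223
Arc 2: start y=0.000, vy=12.223 → t=2.494, apex=7.622, x_land=69.824, impact vy=-12.223
  bounce: vy ← 0.86·12.223 = 10.512
Arc 3: start y=0.000, vy=10.512 → t=2.145, apex=5.637, x_land=100.651, impact vy=-10.512
  bounce: vy ← 0.86·10.512 = 9.040
Arc 4: start y=0.000, vy=9.040 → t=1.845, apex=4.169, x_land=127.162, impact vy=-9.040
  bounce: vy ← 0.86·9.040 = 7.774
Arc 5: start y=0.000, vy=7.774 → t=1.587, apex=3.084, x_land=149.962, impact vy=-7.774
  bounce: vy ← 0.86·7.774 = 6.686
Arc 6: start y=0.000, vy=6.686 → t=1.364, apex=2.281, x_land=169.569, impact vy=-6.686
  bounce: vy ← 0.86·6.686 = 5.750
Arc 7: start y=0.000, vy=5.750 → t=1.173, apex=1.687, x_land=186.432, impact vy=-5.750
  bounce: vy ← 0.86·5.750 = 4.945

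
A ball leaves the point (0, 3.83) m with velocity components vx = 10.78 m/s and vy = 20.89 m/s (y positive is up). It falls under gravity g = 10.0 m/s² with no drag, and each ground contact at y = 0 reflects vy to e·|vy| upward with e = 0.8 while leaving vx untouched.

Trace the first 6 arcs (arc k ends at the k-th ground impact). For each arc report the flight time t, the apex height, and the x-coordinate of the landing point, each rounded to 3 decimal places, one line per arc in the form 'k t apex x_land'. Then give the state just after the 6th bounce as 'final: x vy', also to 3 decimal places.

Arc 1: start y=3.830, vy=20.890 → t=4.354, apex=25.650, x_land=46.935, impact vy=-22.649
  bounce: vy ← 0.8·22.649 = 18.119
Arc 2: start y=0.000, vy=18.119 → t=3.624, apex=16.416, x_land=86.001, impact vy=-18.119
  bounce: vy ← 0.8·18.119 = 14.496
Arc 3: start y=0.000, vy=14.496 → t=2.899, apex=10.506, x_land=117.253, impact vy=-14.496
  bounce: vy ← 0.8·14.496 = 11.596
Arc 4: start y=0.000, vy=11.596 → t=2.319, apex=6.724, x_land=142.255, impact vy=-11.596
  bounce: vy ← 0.8·11.596 = 9.277
Arc 5: start y=0.000, vy=9.277 → t=1.855, apex=4.303, x_land=162.257, impact vy=-9.277
  bounce: vy ← 0.8·9.277 = 7.422
Arc 6: start y=0.000, vy=7.422 → t=1.484, apex=2.754, x_land=178.258, impact vy=-7.422
  bounce: vy ← 0.8·7.422 = 5.937

1 4.354 25.650 46.935
2 3.624 16.416 86.001
3 2.899 10.506 117.253
4 2.319 6.724 142.255
5 1.855 4.303 162.257
6 1.484 2.754 178.258
final: 178.258 5.937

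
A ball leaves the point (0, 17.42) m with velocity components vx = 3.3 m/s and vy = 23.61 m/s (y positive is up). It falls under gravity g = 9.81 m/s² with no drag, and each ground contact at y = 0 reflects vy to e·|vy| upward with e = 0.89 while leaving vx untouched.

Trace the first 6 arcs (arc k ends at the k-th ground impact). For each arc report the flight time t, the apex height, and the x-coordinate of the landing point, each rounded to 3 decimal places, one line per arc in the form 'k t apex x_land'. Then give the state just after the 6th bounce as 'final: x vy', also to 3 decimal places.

Arc 1: start y=17.420, vy=23.610 → t=5.463, apex=45.831, x_land=18.030, impact vy=-29.987
  bounce: vy ← 0.89·29.987 = 26.688
Arc 2: start y=0.000, vy=26.688 → t=5.441, apex=36.303, x_land=35.985, impact vy=-26.688
  bounce: vy ← 0.89·26.688 = 23.753
Arc 3: start y=0.000, vy=23.753 → t=4.843, apex=28.756, x_land=51.965, impact vy=-23.753
  bounce: vy ← 0.89·23.753 = 21.140
Arc 4: start y=0.000, vy=21.140 → t=4.310, apex=22.777, x_land=66.188, impact vy=-21.140
  bounce: vy ← 0.89·21.140 = 18.814
Arc 5: start y=0.000, vy=18.814 → t=3.836, apex=18.042, x_land=78.846, impact vy=-18.814
  bounce: vy ← 0.89·18.814 = 16.745
Arc 6: start y=0.000, vy=16.745 → t=3.414, apex=14.291, x_land=90.111, impact vy=-16.745
  bounce: vy ← 0.89·16.745 = 14.903

1 5.463 45.831 18.030
2 5.441 36.303 35.985
3 4.843 28.756 51.965
4 4.310 22.777 66.188
5 3.836 18.042 78.846
6 3.414 14.291 90.111
final: 90.111 14.903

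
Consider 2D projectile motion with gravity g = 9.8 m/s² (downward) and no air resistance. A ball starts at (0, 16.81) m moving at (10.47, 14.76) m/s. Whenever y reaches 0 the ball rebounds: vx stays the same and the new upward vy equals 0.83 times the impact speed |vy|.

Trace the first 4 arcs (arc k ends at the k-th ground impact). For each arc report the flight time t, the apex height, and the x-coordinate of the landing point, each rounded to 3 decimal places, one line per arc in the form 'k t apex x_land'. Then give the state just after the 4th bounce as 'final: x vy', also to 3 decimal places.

1 3.893 27.925 40.764
2 3.963 19.238 82.255
3 3.289 13.253 116.692
4 2.730 9.130 145.276
final: 145.276 11.103

Arc 1: start y=16.810, vy=14.760 → t=3.893, apex=27.925, x_land=40.764, impact vy=-23.395
  bounce: vy ← 0.83·23.395 = 19.418
Arc 2: start y=0.000, vy=19.418 → t=3.963, apex=19.238, x_land=82.255, impact vy=-19.418
  bounce: vy ← 0.83·19.418 = 16.117
Arc 3: start y=0.000, vy=16.117 → t=3.289, apex=13.253, x_land=116.692, impact vy=-16.117
  bounce: vy ← 0.83·16.117 = 13.377
Arc 4: start y=0.000, vy=13.377 → t=2.730, apex=9.130, x_land=145.276, impact vy=-13.377
  bounce: vy ← 0.83·13.377 = 11.103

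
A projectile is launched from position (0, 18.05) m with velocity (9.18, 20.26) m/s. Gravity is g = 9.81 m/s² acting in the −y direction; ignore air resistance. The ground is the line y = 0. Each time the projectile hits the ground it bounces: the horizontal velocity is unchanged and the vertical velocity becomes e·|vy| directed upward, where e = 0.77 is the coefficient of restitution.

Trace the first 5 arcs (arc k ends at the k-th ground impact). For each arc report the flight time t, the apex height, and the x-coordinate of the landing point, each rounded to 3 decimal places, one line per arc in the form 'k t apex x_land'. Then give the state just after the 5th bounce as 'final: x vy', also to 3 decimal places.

1 4.884 38.971 44.835
2 4.341 23.106 84.683
3 3.342 13.699 115.367
4 2.574 8.122 138.993
5 1.982 4.816 157.185
final: 157.185 7.485

Arc 1: start y=18.050, vy=20.260 → t=4.884, apex=38.971, x_land=44.835, impact vy=-27.652
  bounce: vy ← 0.77·27.652 = 21.292
Arc 2: start y=0.000, vy=21.292 → t=4.341, apex=23.106, x_land=84.683, impact vy=-21.292
  bounce: vy ← 0.77·21.292 = 16.395
Arc 3: start y=0.000, vy=16.395 → t=3.342, apex=13.699, x_land=115.367, impact vy=-16.395
  bounce: vy ← 0.77·16.395 = 12.624
Arc 4: start y=0.000, vy=12.624 → t=2.574, apex=8.122, x_land=138.993, impact vy=-12.624
  bounce: vy ← 0.77·12.624 = 9.720
Arc 5: start y=0.000, vy=9.720 → t=1.982, apex=4.816, x_land=157.185, impact vy=-9.720
  bounce: vy ← 0.77·9.720 = 7.485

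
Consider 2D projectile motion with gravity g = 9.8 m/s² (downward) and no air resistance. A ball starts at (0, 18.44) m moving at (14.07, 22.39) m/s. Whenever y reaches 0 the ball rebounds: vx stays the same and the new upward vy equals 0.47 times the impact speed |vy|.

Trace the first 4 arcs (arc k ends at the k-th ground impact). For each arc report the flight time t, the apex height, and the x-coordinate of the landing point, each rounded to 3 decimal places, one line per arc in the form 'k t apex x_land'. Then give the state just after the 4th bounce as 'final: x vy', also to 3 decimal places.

1 5.282 44.017 74.316
2 2.817 9.723 113.956
3 1.324 2.148 132.587
4 0.622 0.474 141.343
final: 141.343 1.433

Arc 1: start y=18.440, vy=22.390 → t=5.282, apex=44.017, x_land=74.316, impact vy=-29.372
  bounce: vy ← 0.47·29.372 = 13.805
Arc 2: start y=0.000, vy=13.805 → t=2.817, apex=9.723, x_land=113.956, impact vy=-13.805
  bounce: vy ← 0.47·13.805 = 6.488
Arc 3: start y=0.000, vy=6.488 → t=1.324, apex=2.148, x_land=132.587, impact vy=-6.488
  bounce: vy ← 0.47·6.488 = 3.050
Arc 4: start y=0.000, vy=3.050 → t=0.622, apex=0.474, x_land=141.343, impact vy=-3.050
  bounce: vy ← 0.47·3.050 = 1.433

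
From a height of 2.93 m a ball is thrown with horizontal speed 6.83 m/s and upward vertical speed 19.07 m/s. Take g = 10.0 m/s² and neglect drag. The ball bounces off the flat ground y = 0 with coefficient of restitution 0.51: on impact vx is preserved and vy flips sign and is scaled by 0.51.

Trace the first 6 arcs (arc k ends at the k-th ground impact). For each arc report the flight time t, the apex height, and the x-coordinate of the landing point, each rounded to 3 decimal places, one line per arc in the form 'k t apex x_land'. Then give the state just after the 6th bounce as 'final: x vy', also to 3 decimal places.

1 3.962 21.113 27.060
2 2.096 5.492 41.376
3 1.069 1.428 48.677
4 0.545 0.372 52.400
5 0.278 0.097 54.299
6 0.142 0.025 55.268
final: 55.268 0.362

Arc 1: start y=2.930, vy=19.070 → t=3.962, apex=21.113, x_land=27.060, impact vy=-20.549
  bounce: vy ← 0.51·20.549 = 10.480
Arc 2: start y=0.000, vy=10.480 → t=2.096, apex=5.492, x_land=41.376, impact vy=-10.480
  bounce: vy ← 0.51·10.480 = 5.345
Arc 3: start y=0.000, vy=5.345 → t=1.069, apex=1.428, x_land=48.677, impact vy=-5.345
  bounce: vy ← 0.51·5.345 = 2.726
Arc 4: start y=0.000, vy=2.726 → t=0.545, apex=0.372, x_land=52.400, impact vy=-2.726
  bounce: vy ← 0.51·2.726 = 1.390
Arc 5: start y=0.000, vy=1.390 → t=0.278, apex=0.097, x_land=54.299, impact vy=-1.390
  bounce: vy ← 0.51·1.390 = 0.709
Arc 6: start y=0.000, vy=0.709 → t=0.142, apex=0.025, x_land=55.268, impact vy=-0.709
  bounce: vy ← 0.51·0.709 = 0.362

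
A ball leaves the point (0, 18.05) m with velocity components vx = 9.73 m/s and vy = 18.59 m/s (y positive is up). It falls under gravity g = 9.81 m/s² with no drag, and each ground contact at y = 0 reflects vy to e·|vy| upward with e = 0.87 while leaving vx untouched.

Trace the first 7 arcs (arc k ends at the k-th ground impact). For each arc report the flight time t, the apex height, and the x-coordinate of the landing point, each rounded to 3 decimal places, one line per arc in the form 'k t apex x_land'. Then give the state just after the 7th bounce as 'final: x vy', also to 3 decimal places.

Arc 1: start y=18.050, vy=18.590 → t=4.591, apex=35.664, x_land=44.675, impact vy=-26.452
  bounce: vy ← 0.87·26.452 = 23.014
Arc 2: start y=0.000, vy=23.014 → t=4.692, apex=26.994, x_land=90.327, impact vy=-23.014
  bounce: vy ← 0.87·23.014 = 20.022
Arc 3: start y=0.000, vy=20.022 → t=4.082, apex=20.432, x_land=130.044, impact vy=-20.022
  bounce: vy ← 0.87·20.022 = 17.419
Arc 4: start y=0.000, vy=17.419 → t=3.551, apex=15.465, x_land=164.598, impact vy=-17.419
  bounce: vy ← 0.87·17.419 = 15.155
Arc 5: start y=0.000, vy=15.155 → t=3.090, apex=11.705, x_land=194.660, impact vy=-15.155
  bounce: vy ← 0.87·15.155 = 13.184
Arc 6: start y=0.000, vy=13.184 → t=2.688, apex=8.860, x_land=220.814, impact vy=-13.184
  bounce: vy ← 0.87·13.184 = 11.470
Arc 7: start y=0.000, vy=11.470 → t=2.339, apex=6.706, x_land=243.567, impact vy=-11.470
  bounce: vy ← 0.87·11.470 = 9.979

1 4.591 35.664 44.675
2 4.692 26.994 90.327
3 4.082 20.432 130.044
4 3.551 15.465 164.598
5 3.090 11.705 194.660
6 2.688 8.860 220.814
7 2.339 6.706 243.567
final: 243.567 9.979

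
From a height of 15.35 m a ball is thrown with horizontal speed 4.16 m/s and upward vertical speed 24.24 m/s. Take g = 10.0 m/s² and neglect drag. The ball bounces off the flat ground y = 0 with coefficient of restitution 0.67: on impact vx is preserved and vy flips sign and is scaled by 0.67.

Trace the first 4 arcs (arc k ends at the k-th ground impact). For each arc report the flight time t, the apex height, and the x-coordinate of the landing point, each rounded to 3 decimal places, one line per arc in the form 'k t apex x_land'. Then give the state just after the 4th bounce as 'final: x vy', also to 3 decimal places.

1 5.415 44.729 22.526
2 4.008 20.079 39.199
3 2.685 9.013 50.370
4 1.799 4.046 57.854
final: 57.854 6.027

Arc 1: start y=15.350, vy=24.240 → t=5.415, apex=44.729, x_land=22.526, impact vy=-29.909
  bounce: vy ← 0.67·29.909 = 20.039
Arc 2: start y=0.000, vy=20.039 → t=4.008, apex=20.079, x_land=39.199, impact vy=-20.039
  bounce: vy ← 0.67·20.039 = 13.426
Arc 3: start y=0.000, vy=13.426 → t=2.685, apex=9.013, x_land=50.370, impact vy=-13.426
  bounce: vy ← 0.67·13.426 = 8.996
Arc 4: start y=0.000, vy=8.996 → t=1.799, apex=4.046, x_land=57.854, impact vy=-8.996
  bounce: vy ← 0.67·8.996 = 6.027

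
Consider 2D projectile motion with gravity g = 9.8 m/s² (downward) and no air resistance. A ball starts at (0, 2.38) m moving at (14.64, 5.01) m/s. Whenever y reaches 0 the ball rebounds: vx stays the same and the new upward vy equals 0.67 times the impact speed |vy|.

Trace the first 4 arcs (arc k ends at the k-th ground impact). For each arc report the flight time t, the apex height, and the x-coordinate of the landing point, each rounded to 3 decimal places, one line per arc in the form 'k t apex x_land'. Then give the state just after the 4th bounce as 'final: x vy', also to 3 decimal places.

Arc 1: start y=2.380, vy=5.010 → t=1.376, apex=3.661, x_land=20.138, impact vy=-8.470
  bounce: vy ← 0.67·8.470 = 5.675
Arc 2: start y=0.000, vy=5.675 → t=1.158, apex=1.643, x_land=37.094, impact vy=-5.675
  bounce: vy ← 0.67·5.675 = 3.802
Arc 3: start y=0.000, vy=3.802 → t=0.776, apex=0.738, x_land=48.455, impact vy=-3.802
  bounce: vy ← 0.67·3.802 = 2.548
Arc 4: start y=0.000, vy=2.548 → t=0.520, apex=0.331, x_land=56.066, impact vy=-2.548
  bounce: vy ← 0.67·2.548 = 1.707

1 1.376 3.661 20.138
2 1.158 1.643 37.094
3 0.776 0.738 48.455
4 0.520 0.331 56.066
final: 56.066 1.707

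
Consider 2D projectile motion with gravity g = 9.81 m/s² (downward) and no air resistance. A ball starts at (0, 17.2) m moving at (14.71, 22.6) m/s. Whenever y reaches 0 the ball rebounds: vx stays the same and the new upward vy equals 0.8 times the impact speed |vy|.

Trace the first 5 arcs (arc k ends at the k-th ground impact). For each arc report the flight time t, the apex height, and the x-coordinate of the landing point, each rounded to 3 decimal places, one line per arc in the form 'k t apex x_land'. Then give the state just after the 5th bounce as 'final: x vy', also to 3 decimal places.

Arc 1: start y=17.200, vy=22.600 → t=5.273, apex=43.233, x_land=77.560, impact vy=-29.124
  bounce: vy ← 0.8·29.124 = 23.299
Arc 2: start y=0.000, vy=23.299 → t=4.750, apex=27.669, x_land=147.435, impact vy=-23.299
  bounce: vy ← 0.8·23.299 = 18.640
Arc 3: start y=0.000, vy=18.640 → t=3.800, apex=17.708, x_land=203.334, impact vy=-18.640
  bounce: vy ← 0.8·18.640 = 14.912
Arc 4: start y=0.000, vy=14.912 → t=3.040, apex=11.333, x_land=248.054, impact vy=-14.912
  bounce: vy ← 0.8·14.912 = 11.929
Arc 5: start y=0.000, vy=11.929 → t=2.432, apex=7.253, x_land=283.830, impact vy=-11.929
  bounce: vy ← 0.8·11.929 = 9.543

1 5.273 43.233 77.560
2 4.750 27.669 147.435
3 3.800 17.708 203.334
4 3.040 11.333 248.054
5 2.432 7.253 283.830
final: 283.830 9.543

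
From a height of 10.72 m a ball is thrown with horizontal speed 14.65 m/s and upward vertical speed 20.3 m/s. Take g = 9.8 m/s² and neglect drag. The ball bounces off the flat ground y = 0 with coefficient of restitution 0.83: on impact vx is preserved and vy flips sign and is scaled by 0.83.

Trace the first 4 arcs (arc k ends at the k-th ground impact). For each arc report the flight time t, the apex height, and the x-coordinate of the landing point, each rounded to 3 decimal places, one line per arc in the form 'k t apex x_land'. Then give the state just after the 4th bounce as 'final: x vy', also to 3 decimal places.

Arc 1: start y=10.720, vy=20.300 → t=4.617, apex=31.745, x_land=67.635, impact vy=-24.944
  bounce: vy ← 0.83·24.944 = 20.704
Arc 2: start y=0.000, vy=20.704 → t=4.225, apex=21.869, x_land=129.534, impact vy=-20.704
  bounce: vy ← 0.83·20.704 = 17.184
Arc 3: start y=0.000, vy=17.184 → t=3.507, apex=15.066, x_land=180.911, impact vy=-17.184
  bounce: vy ← 0.83·17.184 = 14.263
Arc 4: start y=0.000, vy=14.263 → t=2.911, apex=10.379, x_land=223.553, impact vy=-14.263
  bounce: vy ← 0.83·14.263 = 11.838

1 4.617 31.745 67.635
2 4.225 21.869 129.534
3 3.507 15.066 180.911
4 2.911 10.379 223.553
final: 223.553 11.838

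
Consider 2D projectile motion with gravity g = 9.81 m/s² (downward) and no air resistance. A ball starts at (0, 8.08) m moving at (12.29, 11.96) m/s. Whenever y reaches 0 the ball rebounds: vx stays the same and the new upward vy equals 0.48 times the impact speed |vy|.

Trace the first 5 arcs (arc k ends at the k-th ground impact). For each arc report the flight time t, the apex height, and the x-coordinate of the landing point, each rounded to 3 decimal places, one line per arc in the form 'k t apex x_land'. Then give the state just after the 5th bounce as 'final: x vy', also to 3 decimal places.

Arc 1: start y=8.080, vy=11.960 → t=2.989, apex=15.371, x_land=36.739, impact vy=-17.366
  bounce: vy ← 0.48·17.366 = 8.336
Arc 2: start y=0.000, vy=8.336 → t=1.699, apex=3.541, x_land=57.625, impact vy=-8.336
  bounce: vy ← 0.48·8.336 = 4.001
Arc 3: start y=0.000, vy=4.001 → t=0.816, apex=0.816, x_land=67.650, impact vy=-4.001
  bounce: vy ← 0.48·4.001 = 1.921
Arc 4: start y=0.000, vy=1.921 → t=0.392, apex=0.188, x_land=72.462, impact vy=-1.921
  bounce: vy ← 0.48·1.921 = 0.922
Arc 5: start y=0.000, vy=0.922 → t=0.188, apex=0.043, x_land=74.772, impact vy=-0.922
  bounce: vy ← 0.48·0.922 = 0.442

1 2.989 15.371 36.739
2 1.699 3.541 57.625
3 0.816 0.816 67.650
4 0.392 0.188 72.462
5 0.188 0.043 74.772
final: 74.772 0.442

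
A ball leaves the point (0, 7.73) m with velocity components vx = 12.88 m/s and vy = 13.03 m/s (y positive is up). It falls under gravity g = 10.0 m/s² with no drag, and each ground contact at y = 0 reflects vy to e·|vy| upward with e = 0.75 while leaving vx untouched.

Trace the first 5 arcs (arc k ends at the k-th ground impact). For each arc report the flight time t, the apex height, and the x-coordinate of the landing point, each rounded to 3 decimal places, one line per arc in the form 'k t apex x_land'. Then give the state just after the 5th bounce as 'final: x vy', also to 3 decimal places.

1 3.104 16.219 39.980
2 2.702 9.123 74.777
3 2.026 5.132 100.874
4 1.520 2.887 120.447
5 1.140 1.624 135.127
final: 135.127 4.274

Arc 1: start y=7.730, vy=13.030 → t=3.104, apex=16.219, x_land=39.980, impact vy=-18.011
  bounce: vy ← 0.75·18.011 = 13.508
Arc 2: start y=0.000, vy=13.508 → t=2.702, apex=9.123, x_land=74.777, impact vy=-13.508
  bounce: vy ← 0.75·13.508 = 10.131
Arc 3: start y=0.000, vy=10.131 → t=2.026, apex=5.132, x_land=100.874, impact vy=-10.131
  bounce: vy ← 0.75·10.131 = 7.598
Arc 4: start y=0.000, vy=7.598 → t=1.520, apex=2.887, x_land=120.447, impact vy=-7.598
  bounce: vy ← 0.75·7.598 = 5.699
Arc 5: start y=0.000, vy=5.699 → t=1.140, apex=1.624, x_land=135.127, impact vy=-5.699
  bounce: vy ← 0.75·5.699 = 4.274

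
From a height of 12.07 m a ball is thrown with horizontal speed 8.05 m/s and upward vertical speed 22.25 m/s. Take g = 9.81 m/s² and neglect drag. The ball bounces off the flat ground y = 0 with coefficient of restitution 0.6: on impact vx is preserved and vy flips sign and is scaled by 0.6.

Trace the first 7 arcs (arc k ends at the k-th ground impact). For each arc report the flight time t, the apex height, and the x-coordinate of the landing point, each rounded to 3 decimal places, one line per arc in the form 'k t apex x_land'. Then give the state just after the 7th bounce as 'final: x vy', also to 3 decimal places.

Arc 1: start y=12.070, vy=22.250 → t=5.026, apex=37.303, x_land=40.458, impact vy=-27.053
  bounce: vy ← 0.6·27.053 = 16.232
Arc 2: start y=0.000, vy=16.232 → t=3.309, apex=13.429, x_land=67.097, impact vy=-16.232
  bounce: vy ← 0.6·16.232 = 9.739
Arc 3: start y=0.000, vy=9.739 → t=1.986, apex=4.834, x_land=83.081, impact vy=-9.739
  bounce: vy ← 0.6·9.739 = 5.843
Arc 4: start y=0.000, vy=5.843 → t=1.191, apex=1.740, x_land=92.671, impact vy=-5.843
  bounce: vy ← 0.6·5.843 = 3.506
Arc 5: start y=0.000, vy=3.506 → t=0.715, apex=0.627, x_land=98.425, impact vy=-3.506
  bounce: vy ← 0.6·3.506 = 2.104
Arc 6: start y=0.000, vy=2.104 → t=0.429, apex=0.226, x_land=101.878, impact vy=-2.104
  bounce: vy ← 0.6·2.104 = 1.262
Arc 7: start y=0.000, vy=1.262 → t=0.257, apex=0.081, x_land=103.949, impact vy=-1.262
  bounce: vy ← 0.6·1.262 = 0.757

1 5.026 37.303 40.458
2 3.309 13.429 67.097
3 1.986 4.834 83.081
4 1.191 1.740 92.671
5 0.715 0.627 98.425
6 0.429 0.226 101.878
7 0.257 0.081 103.949
final: 103.949 0.757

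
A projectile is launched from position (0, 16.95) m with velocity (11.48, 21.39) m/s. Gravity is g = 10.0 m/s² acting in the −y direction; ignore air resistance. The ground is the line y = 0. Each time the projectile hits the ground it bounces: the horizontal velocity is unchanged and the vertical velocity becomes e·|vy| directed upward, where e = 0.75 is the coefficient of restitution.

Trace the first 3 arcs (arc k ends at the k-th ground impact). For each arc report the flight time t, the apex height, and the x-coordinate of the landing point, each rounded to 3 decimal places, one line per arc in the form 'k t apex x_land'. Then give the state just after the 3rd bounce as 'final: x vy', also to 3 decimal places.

1 4.961 39.827 56.956
2 4.233 22.402 105.555
3 3.175 12.601 142.005
final: 142.005 11.907

Arc 1: start y=16.950, vy=21.390 → t=4.961, apex=39.827, x_land=56.956, impact vy=-28.223
  bounce: vy ← 0.75·28.223 = 21.167
Arc 2: start y=0.000, vy=21.167 → t=4.233, apex=22.402, x_land=105.555, impact vy=-21.167
  bounce: vy ← 0.75·21.167 = 15.875
Arc 3: start y=0.000, vy=15.875 → t=3.175, apex=12.601, x_land=142.005, impact vy=-15.875
  bounce: vy ← 0.75·15.875 = 11.907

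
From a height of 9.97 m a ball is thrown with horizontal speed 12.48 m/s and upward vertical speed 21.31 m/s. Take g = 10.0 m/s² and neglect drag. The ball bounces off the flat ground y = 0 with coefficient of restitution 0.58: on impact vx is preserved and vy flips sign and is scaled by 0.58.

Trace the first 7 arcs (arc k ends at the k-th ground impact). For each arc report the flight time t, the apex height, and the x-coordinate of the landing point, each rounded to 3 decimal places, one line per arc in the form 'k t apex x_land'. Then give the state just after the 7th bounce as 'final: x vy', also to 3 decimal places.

1 4.687 32.676 58.499
2 2.965 10.992 95.507
3 1.720 3.698 116.972
4 0.998 1.244 129.422
5 0.579 0.418 136.642
6 0.336 0.141 140.831
7 0.195 0.047 143.260
final: 143.260 0.564

Arc 1: start y=9.970, vy=21.310 → t=4.687, apex=32.676, x_land=58.499, impact vy=-25.564
  bounce: vy ← 0.58·25.564 = 14.827
Arc 2: start y=0.000, vy=14.827 → t=2.965, apex=10.992, x_land=95.507, impact vy=-14.827
  bounce: vy ← 0.58·14.827 = 8.600
Arc 3: start y=0.000, vy=8.600 → t=1.720, apex=3.698, x_land=116.972, impact vy=-8.600
  bounce: vy ← 0.58·8.600 = 4.988
Arc 4: start y=0.000, vy=4.988 → t=0.998, apex=1.244, x_land=129.422, impact vy=-4.988
  bounce: vy ← 0.58·4.988 = 2.893
Arc 5: start y=0.000, vy=2.893 → t=0.579, apex=0.418, x_land=136.642, impact vy=-2.893
  bounce: vy ← 0.58·2.893 = 1.678
Arc 6: start y=0.000, vy=1.678 → t=0.336, apex=0.141, x_land=140.831, impact vy=-1.678
  bounce: vy ← 0.58·1.678 = 0.973
Arc 7: start y=0.000, vy=0.973 → t=0.195, apex=0.047, x_land=143.260, impact vy=-0.973
  bounce: vy ← 0.58·0.973 = 0.564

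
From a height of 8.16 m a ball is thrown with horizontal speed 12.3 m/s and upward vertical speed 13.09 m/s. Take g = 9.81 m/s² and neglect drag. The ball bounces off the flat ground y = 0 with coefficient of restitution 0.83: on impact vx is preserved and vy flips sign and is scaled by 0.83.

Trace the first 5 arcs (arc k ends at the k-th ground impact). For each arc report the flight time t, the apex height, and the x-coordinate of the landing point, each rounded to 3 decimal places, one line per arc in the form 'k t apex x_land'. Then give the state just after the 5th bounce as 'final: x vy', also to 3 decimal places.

Arc 1: start y=8.160, vy=13.090 → t=3.190, apex=16.893, x_land=39.239, impact vy=-18.206
  bounce: vy ← 0.83·18.206 = 15.111
Arc 2: start y=0.000, vy=15.111 → t=3.081, apex=11.638, x_land=77.132, impact vy=-15.111
  bounce: vy ← 0.83·15.111 = 12.542
Arc 3: start y=0.000, vy=12.542 → t=2.557, apex=8.017, x_land=108.582, impact vy=-12.542
  bounce: vy ← 0.83·12.542 = 10.410
Arc 4: start y=0.000, vy=10.410 → t=2.122, apex=5.523, x_land=134.686, impact vy=-10.410
  bounce: vy ← 0.83·10.410 = 8.640
Arc 5: start y=0.000, vy=8.640 → t=1.761, apex=3.805, x_land=156.353, impact vy=-8.640
  bounce: vy ← 0.83·8.640 = 7.171

1 3.190 16.893 39.239
2 3.081 11.638 77.132
3 2.557 8.017 108.582
4 2.122 5.523 134.686
5 1.761 3.805 156.353
final: 156.353 7.171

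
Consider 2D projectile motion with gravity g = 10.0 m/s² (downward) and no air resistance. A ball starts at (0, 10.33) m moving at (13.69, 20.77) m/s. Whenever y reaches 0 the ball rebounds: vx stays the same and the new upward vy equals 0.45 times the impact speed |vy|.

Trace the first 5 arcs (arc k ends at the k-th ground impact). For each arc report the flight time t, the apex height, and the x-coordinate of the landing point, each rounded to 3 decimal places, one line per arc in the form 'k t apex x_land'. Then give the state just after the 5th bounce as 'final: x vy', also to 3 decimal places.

1 4.603 31.900 63.013
2 2.273 6.460 94.134
3 1.023 1.308 108.139
4 0.460 0.265 114.441
5 0.207 0.054 117.276
final: 117.276 0.466

Arc 1: start y=10.330, vy=20.770 → t=4.603, apex=31.900, x_land=63.013, impact vy=-25.259
  bounce: vy ← 0.45·25.259 = 11.366
Arc 2: start y=0.000, vy=11.366 → t=2.273, apex=6.460, x_land=94.134, impact vy=-11.366
  bounce: vy ← 0.45·11.366 = 5.115
Arc 3: start y=0.000, vy=5.115 → t=1.023, apex=1.308, x_land=108.139, impact vy=-5.115
  bounce: vy ← 0.45·5.115 = 2.302
Arc 4: start y=0.000, vy=2.302 → t=0.460, apex=0.265, x_land=114.441, impact vy=-2.302
  bounce: vy ← 0.45·2.302 = 1.036
Arc 5: start y=0.000, vy=1.036 → t=0.207, apex=0.054, x_land=117.276, impact vy=-1.036
  bounce: vy ← 0.45·1.036 = 0.466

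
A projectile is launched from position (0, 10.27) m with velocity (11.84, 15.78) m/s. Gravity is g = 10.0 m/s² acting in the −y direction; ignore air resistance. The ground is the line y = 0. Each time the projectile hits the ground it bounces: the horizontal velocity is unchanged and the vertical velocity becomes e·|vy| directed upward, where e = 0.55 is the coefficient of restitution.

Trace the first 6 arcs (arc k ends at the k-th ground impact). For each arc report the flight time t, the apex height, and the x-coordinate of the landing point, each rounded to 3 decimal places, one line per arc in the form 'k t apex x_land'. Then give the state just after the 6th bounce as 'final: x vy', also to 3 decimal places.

Arc 1: start y=10.270, vy=15.780 → t=3.710, apex=22.720, x_land=43.923, impact vy=-21.317
  bounce: vy ← 0.55·21.317 = 11.724
Arc 2: start y=0.000, vy=11.724 → t=2.345, apex=6.873, x_land=71.686, impact vy=-11.724
  bounce: vy ← 0.55·11.724 = 6.448
Arc 3: start y=0.000, vy=6.448 → t=1.290, apex=2.079, x_land=86.955, impact vy=-6.448
  bounce: vy ← 0.55·6.448 = 3.547
Arc 4: start y=0.000, vy=3.547 → t=0.709, apex=0.629, x_land=95.354, impact vy=-3.547
  bounce: vy ← 0.55·3.547 = 1.951
Arc 5: start y=0.000, vy=1.951 → t=0.390, apex=0.190, x_land=99.973, impact vy=-1.951
  bounce: vy ← 0.55·1.951 = 1.073
Arc 6: start y=0.000, vy=1.073 → t=0.215, apex=0.058, x_land=102.513, impact vy=-1.073
  bounce: vy ← 0.55·1.073 = 0.590

1 3.710 22.720 43.923
2 2.345 6.873 71.686
3 1.290 2.079 86.955
4 0.709 0.629 95.354
5 0.390 0.190 99.973
6 0.215 0.058 102.513
final: 102.513 0.590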